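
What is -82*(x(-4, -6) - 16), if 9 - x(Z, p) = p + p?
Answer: -410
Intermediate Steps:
x(Z, p) = 9 - 2*p (x(Z, p) = 9 - (p + p) = 9 - 2*p)
-82*(x(-4, -6) - 16) = -82*((9 - 2*(-6)) - 16) = -82*((9 + 12) - 16) = -82*(21 - 16) = -82*5 = -410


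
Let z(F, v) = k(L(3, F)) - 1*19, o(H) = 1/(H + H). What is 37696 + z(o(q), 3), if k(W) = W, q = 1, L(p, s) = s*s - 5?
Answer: 150689/4 ≈ 37672.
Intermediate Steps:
L(p, s) = -5 + s**2 (L(p, s) = s**2 - 5 = -5 + s**2)
o(H) = 1/(2*H)
z(F, v) = -24 + F**2 (z(F, v) = (-5 + F**2) - 1*19 = (-5 + F**2) - 19 = -24 + F**2)
37696 + z(o(q), 3) = 37696 + (-24 + ((1/2)/1)**2) = 37696 + (-24 + ((1/2)*1)**2) = 37696 + (-24 + (1/2)**2) = 37696 + (-24 + 1/4) = 37696 - 95/4 = 150689/4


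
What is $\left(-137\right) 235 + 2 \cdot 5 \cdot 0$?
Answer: $-32195$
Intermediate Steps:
$\left(-137\right) 235 + 2 \cdot 5 \cdot 0 = -32195 + 10 \cdot 0 = -32195 + 0 = -32195$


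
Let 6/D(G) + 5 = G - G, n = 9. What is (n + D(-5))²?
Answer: 1521/25 ≈ 60.840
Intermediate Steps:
D(G) = -6/5 (D(G) = 6/(-5 + (G - G)) = 6/(-5 + 0) = 6/(-5) = 6*(-⅕) = -6/5)
(n + D(-5))² = (9 - 6/5)² = (39/5)² = 1521/25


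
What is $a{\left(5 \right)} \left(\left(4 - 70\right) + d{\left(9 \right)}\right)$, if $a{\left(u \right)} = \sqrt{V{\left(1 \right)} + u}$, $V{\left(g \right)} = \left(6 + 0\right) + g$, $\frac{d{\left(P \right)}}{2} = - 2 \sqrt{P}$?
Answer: $- 156 \sqrt{3} \approx -270.2$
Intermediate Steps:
$d{\left(P \right)} = - 4 \sqrt{P}$ ($d{\left(P \right)} = 2 \left(- 2 \sqrt{P}\right) = - 4 \sqrt{P}$)
$V{\left(g \right)} = 6 + g$
$a{\left(u \right)} = \sqrt{7 + u}$ ($a{\left(u \right)} = \sqrt{\left(6 + 1\right) + u} = \sqrt{7 + u}$)
$a{\left(5 \right)} \left(\left(4 - 70\right) + d{\left(9 \right)}\right) = \sqrt{7 + 5} \left(\left(4 - 70\right) - 4 \sqrt{9}\right) = \sqrt{12} \left(\left(4 - 70\right) - 12\right) = 2 \sqrt{3} \left(-66 - 12\right) = 2 \sqrt{3} \left(-78\right) = - 156 \sqrt{3}$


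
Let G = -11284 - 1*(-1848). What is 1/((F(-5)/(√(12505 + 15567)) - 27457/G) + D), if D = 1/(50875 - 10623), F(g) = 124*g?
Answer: -31745709629212502/57016726202569983 - 26504962833349924*√58/285083631012849915 ≈ -1.2648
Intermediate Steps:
G = -9436 (G = -11284 + 1848 = -9436)
D = 1/40252 ≈ 2.4843e-5
1/((F(-5)/(√(12505 + 15567)) - 27457/G) + D) = 1/(((124*(-5))/(√(12505 + 15567)) - 27457/(-9436)) + 1/40252) = 1/((-620*√58/1276 - 27457*(-1/9436)) + 1/40252) = 1/((-620*√58/1276 + 27457/9436) + 1/40252) = 1/((-155*√58/319 + 27457/9436) + 1/40252) = 1/((27457/9436 - 155*√58/319) + 1/40252) = 1/(138151075/47477234 - 155*√58/319)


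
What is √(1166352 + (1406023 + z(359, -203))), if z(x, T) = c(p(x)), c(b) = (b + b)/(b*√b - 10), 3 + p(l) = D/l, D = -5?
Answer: √((1657651700313 + 1391654875*I*√388438)/(644405 + 541*I*√388438)) ≈ 1603.9 - 0.e-4*I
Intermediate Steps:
p(l) = -3 - 5/l
c(b) = 2*b/(-10 + b^(3/2)) (c(b) = (2*b)/(b^(3/2) - 10) = (2*b)/(-10 + b^(3/2)) = 2*b/(-10 + b^(3/2)))
z(x, T) = 2*(-3 - 5/x)/(-10 + (-3 - 5/x)^(3/2))
√(1166352 + (1406023 + z(359, -203))) = √(1166352 + (1406023 + 2*(-5 - 3*359)/(359*(-10 + ((-5 - 3*359)/359)^(3/2))))) = √(1166352 + (1406023 + 2*(1/359)*(-5 - 1077)/(-10 + ((-5 - 1077)/359)^(3/2)))) = √(1166352 + (1406023 + 2*(1/359)*(-1082)/(-10 + ((1/359)*(-1082))^(3/2)))) = √(1166352 + (1406023 + 2*(1/359)*(-1082)/(-10 + (-1082/359)^(3/2)))) = √(1166352 + (1406023 + 2*(1/359)*(-1082)/(-10 - 1082*I*√388438/128881))) = √(1166352 + (1406023 - 2164/(359*(-10 - 1082*I*√388438/128881)))) = √(2572375 - 2164/(359*(-10 - 1082*I*√388438/128881)))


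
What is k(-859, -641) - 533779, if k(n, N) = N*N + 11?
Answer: -122887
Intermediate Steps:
k(n, N) = 11 + N**2 (k(n, N) = N**2 + 11 = 11 + N**2)
k(-859, -641) - 533779 = (11 + (-641)**2) - 533779 = (11 + 410881) - 533779 = 410892 - 533779 = -122887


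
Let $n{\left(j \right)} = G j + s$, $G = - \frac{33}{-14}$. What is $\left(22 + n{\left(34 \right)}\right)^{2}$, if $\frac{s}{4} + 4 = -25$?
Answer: $\frac{9409}{49} \approx 192.02$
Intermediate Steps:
$s = -116$ ($s = -16 + 4 \left(-25\right) = -16 - 100 = -116$)
$G = \frac{33}{14}$ ($G = \left(-33\right) \left(- \frac{1}{14}\right) = \frac{33}{14} \approx 2.3571$)
$n{\left(j \right)} = -116 + \frac{33 j}{14}$ ($n{\left(j \right)} = \frac{33 j}{14} - 116 = -116 + \frac{33 j}{14}$)
$\left(22 + n{\left(34 \right)}\right)^{2} = \left(22 + \left(-116 + \frac{33}{14} \cdot 34\right)\right)^{2} = \left(22 + \left(-116 + \frac{561}{7}\right)\right)^{2} = \left(22 - \frac{251}{7}\right)^{2} = \left(- \frac{97}{7}\right)^{2} = \frac{9409}{49}$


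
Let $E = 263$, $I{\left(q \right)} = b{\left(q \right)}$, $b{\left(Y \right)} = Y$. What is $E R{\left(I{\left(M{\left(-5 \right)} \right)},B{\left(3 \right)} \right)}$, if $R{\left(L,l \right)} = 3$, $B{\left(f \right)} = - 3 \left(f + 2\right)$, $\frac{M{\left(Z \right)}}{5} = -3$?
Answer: $789$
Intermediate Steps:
$M{\left(Z \right)} = -15$ ($M{\left(Z \right)} = 5 \left(-3\right) = -15$)
$B{\left(f \right)} = -6 - 3 f$ ($B{\left(f \right)} = - 3 \left(2 + f\right) = -6 - 3 f$)
$I{\left(q \right)} = q$
$E R{\left(I{\left(M{\left(-5 \right)} \right)},B{\left(3 \right)} \right)} = 263 \cdot 3 = 789$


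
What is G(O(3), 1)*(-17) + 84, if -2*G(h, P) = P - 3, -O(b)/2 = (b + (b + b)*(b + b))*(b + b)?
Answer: 67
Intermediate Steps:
O(b) = -4*b*(b + 4*b²) (O(b) = -2*(b + (b + b)*(b + b))*(b + b) = -2*(b + (2*b)*(2*b))*2*b = -2*(b + 4*b²)*2*b = -4*b*(b + 4*b²))
G(h, P) = 3/2 - P/2 (G(h, P) = -(P - 3)/2 = -(-3 + P)/2 = 3/2 - P/2)
G(O(3), 1)*(-17) + 84 = (3/2 - ½*1)*(-17) + 84 = (3/2 - ½)*(-17) + 84 = 1*(-17) + 84 = -17 + 84 = 67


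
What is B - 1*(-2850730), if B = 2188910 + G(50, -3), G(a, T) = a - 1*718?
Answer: 5038972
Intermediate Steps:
G(a, T) = -718 + a (G(a, T) = a - 718 = -718 + a)
B = 2188242 (B = 2188910 + (-718 + 50) = 2188910 - 668 = 2188242)
B - 1*(-2850730) = 2188242 - 1*(-2850730) = 2188242 + 2850730 = 5038972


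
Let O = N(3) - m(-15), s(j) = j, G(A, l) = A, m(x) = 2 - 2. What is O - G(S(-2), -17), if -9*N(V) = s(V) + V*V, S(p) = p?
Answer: ⅔ ≈ 0.66667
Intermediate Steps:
m(x) = 0
N(V) = -V/9 - V²/9 (N(V) = -(V + V*V)/9 = -(V + V²)/9 = -V/9 - V²/9)
O = -4/3 (O = (⅑)*3*(-1 - 1*3) - 1*0 = (⅑)*3*(-1 - 3) + 0 = (⅑)*3*(-4) + 0 = -4/3 + 0 = -4/3 ≈ -1.3333)
O - G(S(-2), -17) = -4/3 - 1*(-2) = -4/3 + 2 = ⅔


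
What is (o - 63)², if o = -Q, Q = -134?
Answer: 5041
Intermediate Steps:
o = 134 (o = -1*(-134) = 134)
(o - 63)² = (134 - 63)² = 71² = 5041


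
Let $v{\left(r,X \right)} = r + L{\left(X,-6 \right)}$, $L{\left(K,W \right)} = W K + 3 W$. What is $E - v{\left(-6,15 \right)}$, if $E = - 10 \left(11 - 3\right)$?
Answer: $34$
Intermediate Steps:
$L{\left(K,W \right)} = 3 W + K W$ ($L{\left(K,W \right)} = K W + 3 W = 3 W + K W$)
$v{\left(r,X \right)} = -18 + r - 6 X$ ($v{\left(r,X \right)} = r - 6 \left(3 + X\right) = r - \left(18 + 6 X\right) = -18 + r - 6 X$)
$E = -80$ ($E = - 10 \left(11 - 3\right) = \left(-10\right) 8 = -80$)
$E - v{\left(-6,15 \right)} = -80 - \left(-18 - 6 - 90\right) = -80 - -114 = -80 + 114 = 34$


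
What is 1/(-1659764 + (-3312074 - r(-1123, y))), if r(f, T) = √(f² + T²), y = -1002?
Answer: -4971838/24719170833111 + √2265133/24719170833111 ≈ -2.0107e-7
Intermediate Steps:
r(f, T) = √(T² + f²)
1/(-1659764 + (-3312074 - r(-1123, y))) = 1/(-1659764 + (-3312074 - √((-1002)² + (-1123)²))) = 1/(-1659764 + (-3312074 - √(1004004 + 1261129))) = 1/(-1659764 + (-3312074 - √2265133)) = 1/(-4971838 - √2265133)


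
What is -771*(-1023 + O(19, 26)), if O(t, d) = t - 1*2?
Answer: 775626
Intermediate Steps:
O(t, d) = -2 + t (O(t, d) = t - 2 = -2 + t)
-771*(-1023 + O(19, 26)) = -771*(-1023 + (-2 + 19)) = -771*(-1023 + 17) = -771*(-1006) = 775626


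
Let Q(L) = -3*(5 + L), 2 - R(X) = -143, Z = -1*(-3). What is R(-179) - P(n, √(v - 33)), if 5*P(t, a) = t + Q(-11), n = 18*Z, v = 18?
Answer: 653/5 ≈ 130.60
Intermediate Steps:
Z = 3
R(X) = 145 (R(X) = 2 - 1*(-143) = 2 + 143 = 145)
Q(L) = -15 - 3*L
n = 54 (n = 18*3 = 54)
P(t, a) = 18/5 + t/5 (P(t, a) = (t + (-15 - 3*(-11)))/5 = (t + (-15 + 33))/5 = (t + 18)/5 = (18 + t)/5 = 18/5 + t/5)
R(-179) - P(n, √(v - 33)) = 145 - (18/5 + (⅕)*54) = 145 - (18/5 + 54/5) = 145 - 1*72/5 = 145 - 72/5 = 653/5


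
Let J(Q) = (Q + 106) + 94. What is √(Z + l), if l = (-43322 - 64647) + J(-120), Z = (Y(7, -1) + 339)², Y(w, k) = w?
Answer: √11827 ≈ 108.75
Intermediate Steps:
J(Q) = 200 + Q (J(Q) = (106 + Q) + 94 = 200 + Q)
Z = 119716 (Z = (7 + 339)² = 346² = 119716)
l = -107889 (l = (-43322 - 64647) + (200 - 120) = -107969 + 80 = -107889)
√(Z + l) = √(119716 - 107889) = √11827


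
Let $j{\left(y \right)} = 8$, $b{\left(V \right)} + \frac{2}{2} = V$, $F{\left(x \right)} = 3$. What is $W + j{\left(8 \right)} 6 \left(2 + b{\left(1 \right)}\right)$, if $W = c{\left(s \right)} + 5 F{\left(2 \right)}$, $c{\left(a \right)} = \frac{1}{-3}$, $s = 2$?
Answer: $\frac{332}{3} \approx 110.67$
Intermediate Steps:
$b{\left(V \right)} = -1 + V$
$c{\left(a \right)} = - \frac{1}{3}$
$W = \frac{44}{3}$ ($W = - \frac{1}{3} + 5 \cdot 3 = - \frac{1}{3} + 15 = \frac{44}{3} \approx 14.667$)
$W + j{\left(8 \right)} 6 \left(2 + b{\left(1 \right)}\right) = \frac{44}{3} + 8 \cdot 6 \left(2 + \left(-1 + 1\right)\right) = \frac{44}{3} + 8 \cdot 6 \left(2 + 0\right) = \frac{44}{3} + 8 \cdot 6 \cdot 2 = \frac{44}{3} + 8 \cdot 12 = \frac{44}{3} + 96 = \frac{332}{3}$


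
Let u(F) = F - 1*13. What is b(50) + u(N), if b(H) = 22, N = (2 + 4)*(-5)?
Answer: -21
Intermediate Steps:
N = -30 (N = 6*(-5) = -30)
u(F) = -13 + F (u(F) = F - 13 = -13 + F)
b(50) + u(N) = 22 + (-13 - 30) = 22 - 43 = -21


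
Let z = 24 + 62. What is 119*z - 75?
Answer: 10159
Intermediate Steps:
z = 86
119*z - 75 = 119*86 - 75 = 10234 - 75 = 10159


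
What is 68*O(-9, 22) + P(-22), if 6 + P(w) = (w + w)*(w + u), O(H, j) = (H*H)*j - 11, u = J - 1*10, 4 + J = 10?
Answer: 121566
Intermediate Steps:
J = 6 (J = -4 + 10 = 6)
u = -4 (u = 6 - 1*10 = 6 - 10 = -4)
O(H, j) = -11 + j*H**2 (O(H, j) = H**2*j - 11 = j*H**2 - 11 = -11 + j*H**2)
P(w) = -6 + 2*w*(-4 + w) (P(w) = -6 + (w + w)*(w - 4) = -6 + (2*w)*(-4 + w) = -6 + 2*w*(-4 + w))
68*O(-9, 22) + P(-22) = 68*(-11 + 22*(-9)**2) + (-6 - 8*(-22) + 2*(-22)**2) = 68*(-11 + 22*81) + (-6 + 176 + 2*484) = 68*(-11 + 1782) + (-6 + 176 + 968) = 68*1771 + 1138 = 120428 + 1138 = 121566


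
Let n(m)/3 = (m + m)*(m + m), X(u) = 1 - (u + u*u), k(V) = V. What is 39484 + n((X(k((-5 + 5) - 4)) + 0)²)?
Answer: 215176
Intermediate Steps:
X(u) = 1 - u - u² (X(u) = 1 - (u + u²) = 1 + (-u - u²) = 1 - u - u²)
n(m) = 12*m² (n(m) = 3*((m + m)*(m + m)) = 3*((2*m)*(2*m)) = 3*(4*m²) = 12*m²)
39484 + n((X(k((-5 + 5) - 4)) + 0)²) = 39484 + 12*(((1 - ((-5 + 5) - 4) - ((-5 + 5) - 4)²) + 0)²)² = 39484 + 12*(((1 - (0 - 4) - (0 - 4)²) + 0)²)² = 39484 + 12*(((1 - 1*(-4) - 1*(-4)²) + 0)²)² = 39484 + 12*(((1 + 4 - 1*16) + 0)²)² = 39484 + 12*(((1 + 4 - 16) + 0)²)² = 39484 + 12*((-11 + 0)²)² = 39484 + 12*((-11)²)² = 39484 + 12*121² = 39484 + 12*14641 = 39484 + 175692 = 215176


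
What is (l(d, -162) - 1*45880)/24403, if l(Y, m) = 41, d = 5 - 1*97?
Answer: -1993/1061 ≈ -1.8784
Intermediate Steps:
d = -92 (d = 5 - 97 = -92)
(l(d, -162) - 1*45880)/24403 = (41 - 1*45880)/24403 = (41 - 45880)*(1/24403) = -45839*1/24403 = -1993/1061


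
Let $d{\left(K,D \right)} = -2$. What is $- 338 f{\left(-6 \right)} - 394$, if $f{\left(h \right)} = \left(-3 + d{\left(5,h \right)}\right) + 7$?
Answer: $-1070$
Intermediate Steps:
$f{\left(h \right)} = 2$ ($f{\left(h \right)} = \left(-3 - 2\right) + 7 = -5 + 7 = 2$)
$- 338 f{\left(-6 \right)} - 394 = \left(-338\right) 2 - 394 = -676 - 394 = -1070$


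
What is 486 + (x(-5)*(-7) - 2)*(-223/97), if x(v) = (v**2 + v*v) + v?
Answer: 117833/97 ≈ 1214.8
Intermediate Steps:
x(v) = v + 2*v**2 (x(v) = (v**2 + v**2) + v = 2*v**2 + v = v + 2*v**2)
486 + (x(-5)*(-7) - 2)*(-223/97) = 486 + (-5*(1 + 2*(-5))*(-7) - 2)*(-223/97) = 486 + (-5*(1 - 10)*(-7) - 2)*(-223*1/97) = 486 + (-5*(-9)*(-7) - 2)*(-223/97) = 486 + (45*(-7) - 2)*(-223/97) = 486 + (-315 - 2)*(-223/97) = 486 - 317*(-223/97) = 486 + 70691/97 = 117833/97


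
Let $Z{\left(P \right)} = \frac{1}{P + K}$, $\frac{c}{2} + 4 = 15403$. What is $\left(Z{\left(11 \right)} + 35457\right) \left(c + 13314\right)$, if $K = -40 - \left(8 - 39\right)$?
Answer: $1564101240$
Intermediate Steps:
$K = -9$ ($K = -40 - \left(8 - 39\right) = -40 - -31 = -40 + 31 = -9$)
$c = 30798$ ($c = -8 + 2 \cdot 15403 = -8 + 30806 = 30798$)
$Z{\left(P \right)} = \frac{1}{-9 + P}$ ($Z{\left(P \right)} = \frac{1}{P - 9} = \frac{1}{-9 + P}$)
$\left(Z{\left(11 \right)} + 35457\right) \left(c + 13314\right) = \left(\frac{1}{-9 + 11} + 35457\right) \left(30798 + 13314\right) = \left(\frac{1}{2} + 35457\right) 44112 = \frac{70915}{2} \cdot 44112 = 1564101240$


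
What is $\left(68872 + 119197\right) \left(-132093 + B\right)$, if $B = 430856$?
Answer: $56188058647$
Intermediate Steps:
$\left(68872 + 119197\right) \left(-132093 + B\right) = \left(68872 + 119197\right) \left(-132093 + 430856\right) = 188069 \cdot 298763 = 56188058647$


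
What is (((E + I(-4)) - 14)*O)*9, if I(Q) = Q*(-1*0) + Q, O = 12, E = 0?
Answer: -1944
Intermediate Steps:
I(Q) = Q (I(Q) = Q*0 + Q = 0 + Q = Q)
(((E + I(-4)) - 14)*O)*9 = (((0 - 4) - 14)*12)*9 = ((-4 - 14)*12)*9 = -18*12*9 = -216*9 = -1944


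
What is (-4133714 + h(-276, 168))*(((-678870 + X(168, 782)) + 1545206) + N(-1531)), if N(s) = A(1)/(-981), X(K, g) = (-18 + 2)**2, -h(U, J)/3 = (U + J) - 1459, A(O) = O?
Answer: -3510184406526763/981 ≈ -3.5782e+12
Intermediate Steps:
h(U, J) = 4377 - 3*J - 3*U (h(U, J) = -3*((U + J) - 1459) = -3*((J + U) - 1459) = -3*(-1459 + J + U) = 4377 - 3*J - 3*U)
X(K, g) = 256 (X(K, g) = (-16)**2 = 256)
N(s) = -1/981 (N(s) = 1/(-981) = 1*(-1/981) = -1/981)
(-4133714 + h(-276, 168))*(((-678870 + X(168, 782)) + 1545206) + N(-1531)) = (-4133714 + (4377 - 3*168 - 3*(-276)))*(((-678870 + 256) + 1545206) - 1/981) = (-4133714 + (4377 - 504 + 828))*((-678614 + 1545206) - 1/981) = (-4133714 + 4701)*(866592 - 1/981) = -4129013*850126751/981 = -3510184406526763/981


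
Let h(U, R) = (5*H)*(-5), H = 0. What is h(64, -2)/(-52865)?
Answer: 0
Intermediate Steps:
h(U, R) = 0 (h(U, R) = (5*0)*(-5) = 0*(-5) = 0)
h(64, -2)/(-52865) = 0/(-52865) = 0*(-1/52865) = 0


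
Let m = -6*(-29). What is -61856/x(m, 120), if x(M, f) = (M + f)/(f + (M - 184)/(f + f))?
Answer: -11130214/441 ≈ -25239.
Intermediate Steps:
m = 174
x(M, f) = (M + f)/(f + (-184 + M)/(2*f)) (x(M, f) = (M + f)/(f + (-184 + M)/((2*f))) = (M + f)/(f + (-184 + M)*(1/(2*f))) = (M + f)/(f + (-184 + M)/(2*f)))
-61856/x(m, 120) = -61856*(-184 + 174 + 2*120²)/(240*(174 + 120)) = -61856/(2*120*294/(-184 + 174 + 2*14400)) = -61856/(2*120*294/(-184 + 174 + 28800)) = -61856/(2*120*294/28790) = -61856/(2*120*(1/28790)*294) = -61856/7056/2879 = -61856*2879/7056 = -11130214/441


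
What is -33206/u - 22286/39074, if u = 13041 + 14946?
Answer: -960604763/546782019 ≈ -1.7568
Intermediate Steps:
u = 27987
-33206/u - 22286/39074 = -33206/27987 - 22286/39074 = -33206*1/27987 - 22286*1/39074 = -33206/27987 - 11143/19537 = -960604763/546782019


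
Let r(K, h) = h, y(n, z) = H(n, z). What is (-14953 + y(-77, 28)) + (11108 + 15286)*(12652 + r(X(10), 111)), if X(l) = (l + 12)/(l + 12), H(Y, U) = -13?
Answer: 336851656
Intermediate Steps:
y(n, z) = -13
X(l) = 1 (X(l) = (12 + l)/(12 + l) = 1)
(-14953 + y(-77, 28)) + (11108 + 15286)*(12652 + r(X(10), 111)) = (-14953 - 13) + (11108 + 15286)*(12652 + 111) = -14966 + 26394*12763 = -14966 + 336866622 = 336851656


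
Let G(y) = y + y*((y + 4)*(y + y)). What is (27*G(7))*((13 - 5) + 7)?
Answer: 439425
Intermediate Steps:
G(y) = y + 2*y²*(4 + y) (G(y) = y + y*((4 + y)*(2*y)) = y + y*(2*y*(4 + y)) = y + 2*y²*(4 + y))
(27*G(7))*((13 - 5) + 7) = (27*(7*(1 + 2*7² + 8*7)))*((13 - 5) + 7) = (27*(7*(1 + 2*49 + 56)))*(8 + 7) = (27*(7*(1 + 98 + 56)))*15 = (27*(7*155))*15 = (27*1085)*15 = 29295*15 = 439425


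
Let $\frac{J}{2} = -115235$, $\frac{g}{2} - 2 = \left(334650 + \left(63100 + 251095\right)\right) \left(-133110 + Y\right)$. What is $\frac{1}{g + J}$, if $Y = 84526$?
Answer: $- \frac{1}{63047201426} \approx -1.5861 \cdot 10^{-11}$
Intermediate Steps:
$g = -63046970956$ ($g = 4 + 2 \left(334650 + \left(63100 + 251095\right)\right) \left(-133110 + 84526\right) = 4 + 2 \left(334650 + 314195\right) \left(-48584\right) = 4 + 2 \cdot 648845 \left(-48584\right) = 4 + 2 \left(-31523485480\right) = 4 - 63046970960 = -63046970956$)
$J = -230470$ ($J = 2 \left(-115235\right) = -230470$)
$\frac{1}{g + J} = \frac{1}{-63046970956 - 230470} = \frac{1}{-63047201426} = - \frac{1}{63047201426}$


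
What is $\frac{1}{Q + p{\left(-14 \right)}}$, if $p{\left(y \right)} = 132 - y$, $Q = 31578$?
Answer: $\frac{1}{31724} \approx 3.1522 \cdot 10^{-5}$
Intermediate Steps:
$\frac{1}{Q + p{\left(-14 \right)}} = \frac{1}{31578 + \left(132 - -14\right)} = \frac{1}{31578 + \left(132 + 14\right)} = \frac{1}{31578 + 146} = \frac{1}{31724}$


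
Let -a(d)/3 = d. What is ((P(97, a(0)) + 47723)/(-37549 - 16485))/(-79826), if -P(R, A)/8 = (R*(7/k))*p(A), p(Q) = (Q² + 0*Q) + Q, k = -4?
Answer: 47723/4313318084 ≈ 1.1064e-5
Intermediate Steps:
p(Q) = Q + Q² (p(Q) = (Q² + 0) + Q = Q² + Q = Q + Q²)
a(d) = -3*d
P(R, A) = 14*A*R*(1 + A) (P(R, A) = -8*R*(7/(-4))*A*(1 + A) = -8*R*(7*(-¼))*A*(1 + A) = -8*R*(-7/4)*A*(1 + A) = -8*(-7*R/4)*A*(1 + A) = -(-14)*A*R*(1 + A) = 14*A*R*(1 + A))
((P(97, a(0)) + 47723)/(-37549 - 16485))/(-79826) = ((14*(-3*0)*97*(1 - 3*0) + 47723)/(-37549 - 16485))/(-79826) = ((14*0*97*(1 + 0) + 47723)/(-54034))*(-1/79826) = ((14*0*97*1 + 47723)*(-1/54034))*(-1/79826) = ((0 + 47723)*(-1/54034))*(-1/79826) = (47723*(-1/54034))*(-1/79826) = -47723/54034*(-1/79826) = 47723/4313318084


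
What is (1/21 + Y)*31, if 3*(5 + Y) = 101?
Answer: 6231/7 ≈ 890.14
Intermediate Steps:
Y = 86/3 (Y = -5 + (1/3)*101 = -5 + 101/3 = 86/3 ≈ 28.667)
(1/21 + Y)*31 = (1/21 + 86/3)*31 = (201/7)*31 = 6231/7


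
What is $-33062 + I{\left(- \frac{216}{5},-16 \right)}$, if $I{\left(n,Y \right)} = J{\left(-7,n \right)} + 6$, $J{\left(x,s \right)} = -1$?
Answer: $-33057$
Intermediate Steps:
$I{\left(n,Y \right)} = 5$ ($I{\left(n,Y \right)} = -1 + 6 = 5$)
$-33062 + I{\left(- \frac{216}{5},-16 \right)} = -33062 + 5 = -33057$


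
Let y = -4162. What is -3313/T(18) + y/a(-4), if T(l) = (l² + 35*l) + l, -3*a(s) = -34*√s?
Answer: -3313/972 + 6243*I/34 ≈ -3.4084 + 183.62*I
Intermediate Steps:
a(s) = 34*√s/3 (a(s) = -(-34)*√s/3 = 34*√s/3)
T(l) = l² + 36*l
-3313/T(18) + y/a(-4) = -3313*1/(18*(36 + 18)) - 4162*(-3*I/68) = -3313/(18*54) - 4162*(-3*I/68) = -3313/972 - 4162*(-3*I/68) = -3313*1/972 - (-6243)*I/34 = -3313/972 + 6243*I/34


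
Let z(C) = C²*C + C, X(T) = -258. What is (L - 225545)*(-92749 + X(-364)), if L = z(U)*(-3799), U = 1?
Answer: 21683931001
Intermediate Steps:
z(C) = C + C³ (z(C) = C³ + C = C + C³)
L = -7598 (L = (1 + 1³)*(-3799) = (1 + 1)*(-3799) = 2*(-3799) = -7598)
(L - 225545)*(-92749 + X(-364)) = (-7598 - 225545)*(-92749 - 258) = -233143*(-93007) = 21683931001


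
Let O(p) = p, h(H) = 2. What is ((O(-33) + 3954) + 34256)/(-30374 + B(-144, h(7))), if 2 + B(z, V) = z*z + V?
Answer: -38177/9638 ≈ -3.9611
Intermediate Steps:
B(z, V) = -2 + V + z**2 (B(z, V) = -2 + (z*z + V) = -2 + (z**2 + V) = -2 + (V + z**2) = -2 + V + z**2)
((O(-33) + 3954) + 34256)/(-30374 + B(-144, h(7))) = ((-33 + 3954) + 34256)/(-30374 + (-2 + 2 + (-144)**2)) = (3921 + 34256)/(-30374 + (-2 + 2 + 20736)) = 38177/(-30374 + 20736) = 38177/(-9638) = 38177*(-1/9638) = -38177/9638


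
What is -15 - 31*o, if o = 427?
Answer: -13252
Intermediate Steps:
-15 - 31*o = -15 - 31*427 = -15 - 13237 = -13252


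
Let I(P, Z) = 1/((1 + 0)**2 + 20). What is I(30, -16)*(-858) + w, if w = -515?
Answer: -3891/7 ≈ -555.86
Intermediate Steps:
I(P, Z) = 1/21 (I(P, Z) = 1/(1**2 + 20) = 1/(1 + 20) = 1/21)
I(30, -16)*(-858) + w = (1/21)*(-858) - 515 = -286/7 - 515 = -3891/7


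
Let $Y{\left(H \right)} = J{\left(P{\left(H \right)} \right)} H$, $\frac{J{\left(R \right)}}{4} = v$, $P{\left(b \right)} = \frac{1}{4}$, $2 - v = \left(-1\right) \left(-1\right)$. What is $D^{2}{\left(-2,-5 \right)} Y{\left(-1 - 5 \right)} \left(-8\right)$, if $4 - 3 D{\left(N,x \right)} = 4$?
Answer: $0$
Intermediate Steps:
$D{\left(N,x \right)} = 0$ ($D{\left(N,x \right)} = \frac{4}{3} - \frac{4}{3} = 0$)
$v = 1$ ($v = 2 - \left(-1\right) \left(-1\right) = 2 - 1 = 1$)
$P{\left(b \right)} = \frac{1}{4}$
$J{\left(R \right)} = 4$ ($J{\left(R \right)} = 4 \cdot 1 = 4$)
$Y{\left(H \right)} = 4 H$
$D^{2}{\left(-2,-5 \right)} Y{\left(-1 - 5 \right)} \left(-8\right) = 0^{2} \cdot 4 \left(-1 - 5\right) \left(-8\right) = 0 \cdot 4 \left(-1 - 5\right) \left(-8\right) = 0 \cdot 4 \left(-6\right) \left(-8\right) = 0 \left(-24\right) \left(-8\right) = 0 \left(-8\right) = 0$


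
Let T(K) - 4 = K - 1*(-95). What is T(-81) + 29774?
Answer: 29792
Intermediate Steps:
T(K) = 99 + K (T(K) = 4 + (K - 1*(-95)) = 4 + (K + 95) = 4 + (95 + K) = 99 + K)
T(-81) + 29774 = (99 - 81) + 29774 = 18 + 29774 = 29792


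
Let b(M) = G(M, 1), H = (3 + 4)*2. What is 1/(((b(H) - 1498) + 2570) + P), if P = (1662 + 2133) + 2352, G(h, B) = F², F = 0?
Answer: 1/7219 ≈ 0.00013852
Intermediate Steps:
G(h, B) = 0 (G(h, B) = 0² = 0)
H = 14 (H = 7*2 = 14)
b(M) = 0
P = 6147 (P = 3795 + 2352 = 6147)
1/(((b(H) - 1498) + 2570) + P) = 1/(((0 - 1498) + 2570) + 6147) = 1/((-1498 + 2570) + 6147) = 1/(1072 + 6147) = 1/7219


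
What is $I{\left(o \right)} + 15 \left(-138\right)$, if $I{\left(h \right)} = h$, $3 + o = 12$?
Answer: $-2061$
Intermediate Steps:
$o = 9$ ($o = -3 + 12 = 9$)
$I{\left(o \right)} + 15 \left(-138\right) = 9 + 15 \left(-138\right) = 9 - 2070 = -2061$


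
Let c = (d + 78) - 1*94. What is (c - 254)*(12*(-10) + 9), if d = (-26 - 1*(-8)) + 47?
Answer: 26751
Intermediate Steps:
d = 29 (d = (-26 + 8) + 47 = -18 + 47 = 29)
c = 13 (c = (29 + 78) - 1*94 = 107 - 94 = 13)
(c - 254)*(12*(-10) + 9) = (13 - 254)*(12*(-10) + 9) = -241*(-120 + 9) = -241*(-111) = 26751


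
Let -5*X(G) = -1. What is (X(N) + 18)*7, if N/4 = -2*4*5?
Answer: 637/5 ≈ 127.40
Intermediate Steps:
N = -160 (N = 4*(-2*4*5) = 4*(-8*5) = 4*(-40) = -160)
X(G) = 1/5 (X(G) = -1/5*(-1) = 1/5)
(X(N) + 18)*7 = (1/5 + 18)*7 = (91/5)*7 = 637/5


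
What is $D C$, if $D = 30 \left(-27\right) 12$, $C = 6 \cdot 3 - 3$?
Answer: $-145800$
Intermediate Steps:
$C = 15$ ($C = 18 - 3 = 15$)
$D = -9720$ ($D = \left(-810\right) 12 = -9720$)
$D C = \left(-9720\right) 15 = -145800$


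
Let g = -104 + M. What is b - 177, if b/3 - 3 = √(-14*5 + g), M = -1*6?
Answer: -168 + 18*I*√5 ≈ -168.0 + 40.249*I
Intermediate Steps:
M = -6
g = -110 (g = -104 - 6 = -110)
b = 9 + 18*I*√5 (b = 9 + 3*√(-14*5 - 110) = 9 + 3*√(-70 - 110) = 9 + 3*√(-180) = 9 + 3*(6*I*√5) = 9 + 18*I*√5 ≈ 9.0 + 40.249*I)
b - 177 = (9 + 18*I*√5) - 177 = -168 + 18*I*√5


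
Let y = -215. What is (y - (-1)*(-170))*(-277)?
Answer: 106645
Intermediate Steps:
(y - (-1)*(-170))*(-277) = (-215 - (-1)*(-170))*(-277) = (-215 - 1*170)*(-277) = (-215 - 170)*(-277) = -385*(-277) = 106645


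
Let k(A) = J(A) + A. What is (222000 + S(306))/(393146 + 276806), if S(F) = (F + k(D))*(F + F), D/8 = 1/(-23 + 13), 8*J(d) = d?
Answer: 1021803/1674880 ≈ 0.61007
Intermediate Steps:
J(d) = d/8
D = -⅘ (D = 8/(-23 + 13) = 8/(-10) = 8*(-⅒) = -⅘ ≈ -0.80000)
k(A) = 9*A/8 (k(A) = A/8 + A = 9*A/8)
S(F) = 2*F*(-9/10 + F) (S(F) = (F + (9/8)*(-⅘))*(F + F) = (F - 9/10)*(2*F) = (-9/10 + F)*(2*F) = 2*F*(-9/10 + F))
(222000 + S(306))/(393146 + 276806) = (222000 + (⅕)*306*(-9 + 10*306))/(393146 + 276806) = (222000 + (⅕)*306*(-9 + 3060))/669952 = (222000 + (⅕)*306*3051)*(1/669952) = (222000 + 933606/5)*(1/669952) = (2043606/5)*(1/669952) = 1021803/1674880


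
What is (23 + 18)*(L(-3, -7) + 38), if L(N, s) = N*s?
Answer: 2419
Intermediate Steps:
(23 + 18)*(L(-3, -7) + 38) = (23 + 18)*(-3*(-7) + 38) = 41*(21 + 38) = 41*59 = 2419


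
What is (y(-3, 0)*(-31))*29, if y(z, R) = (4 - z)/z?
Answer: 6293/3 ≈ 2097.7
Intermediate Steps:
y(z, R) = (4 - z)/z
(y(-3, 0)*(-31))*29 = (((4 - 1*(-3))/(-3))*(-31))*29 = (-(4 + 3)/3*(-31))*29 = (-1/3*7*(-31))*29 = -7/3*(-31)*29 = (217/3)*29 = 6293/3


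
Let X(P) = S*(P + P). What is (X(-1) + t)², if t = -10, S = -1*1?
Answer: 64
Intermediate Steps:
S = -1
X(P) = -2*P (X(P) = -(P + P) = -2*P)
(X(-1) + t)² = (-2*(-1) - 10)² = (2 - 10)² = (-8)² = 64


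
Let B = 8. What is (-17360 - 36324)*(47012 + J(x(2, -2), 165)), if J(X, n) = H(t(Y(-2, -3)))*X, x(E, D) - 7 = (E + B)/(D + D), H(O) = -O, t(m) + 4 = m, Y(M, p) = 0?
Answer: -2524758520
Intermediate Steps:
t(m) = -4 + m
x(E, D) = 7 + (8 + E)/(2*D) (x(E, D) = 7 + (E + 8)/(D + D) = 7 + (8 + E)/((2*D)) = 7 + (8 + E)*(1/(2*D)) = 7 + (8 + E)/(2*D))
J(X, n) = 4*X (J(X, n) = (-(-4 + 0))*X = (-1*(-4))*X = 4*X)
(-17360 - 36324)*(47012 + J(x(2, -2), 165)) = (-17360 - 36324)*(47012 + 4*((1/2)*(8 + 2 + 14*(-2))/(-2))) = -53684*(47012 + 4*((1/2)*(-1/2)*(8 + 2 - 28))) = -53684*(47012 + 4*((1/2)*(-1/2)*(-18))) = -53684*(47012 + 4*(9/2)) = -53684*(47012 + 18) = -53684*47030 = -2524758520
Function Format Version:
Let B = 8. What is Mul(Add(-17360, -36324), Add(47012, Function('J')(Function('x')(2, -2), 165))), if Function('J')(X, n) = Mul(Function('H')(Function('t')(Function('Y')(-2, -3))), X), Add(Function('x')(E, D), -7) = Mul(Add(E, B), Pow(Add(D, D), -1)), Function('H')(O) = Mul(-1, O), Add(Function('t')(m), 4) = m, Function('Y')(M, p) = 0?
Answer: -2524758520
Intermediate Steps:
Function('t')(m) = Add(-4, m)
Function('x')(E, D) = Add(7, Mul(Rational(1, 2), Pow(D, -1), Add(8, E))) (Function('x')(E, D) = Add(7, Mul(Add(E, 8), Pow(Add(D, D), -1))) = Add(7, Mul(Add(8, E), Pow(Mul(2, D), -1))) = Add(7, Mul(Add(8, E), Mul(Rational(1, 2), Pow(D, -1)))) = Add(7, Mul(Rational(1, 2), Pow(D, -1), Add(8, E))))
Function('J')(X, n) = Mul(4, X) (Function('J')(X, n) = Mul(Mul(-1, Add(-4, 0)), X) = Mul(Mul(-1, -4), X) = Mul(4, X))
Mul(Add(-17360, -36324), Add(47012, Function('J')(Function('x')(2, -2), 165))) = Mul(Add(-17360, -36324), Add(47012, Mul(4, Mul(Rational(1, 2), Pow(-2, -1), Add(8, 2, Mul(14, -2)))))) = Mul(-53684, Add(47012, Mul(4, Mul(Rational(1, 2), Rational(-1, 2), Add(8, 2, -28))))) = Mul(-53684, Add(47012, Mul(4, Mul(Rational(1, 2), Rational(-1, 2), -18)))) = Mul(-53684, Add(47012, Mul(4, Rational(9, 2)))) = Mul(-53684, Add(47012, 18)) = Mul(-53684, 47030) = -2524758520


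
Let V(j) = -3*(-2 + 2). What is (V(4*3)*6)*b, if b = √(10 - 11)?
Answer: 0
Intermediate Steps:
V(j) = 0 (V(j) = -3*0 = 0)
b = I (b = √(-1) = I ≈ 1.0*I)
(V(4*3)*6)*b = (0*6)*I = 0*I = 0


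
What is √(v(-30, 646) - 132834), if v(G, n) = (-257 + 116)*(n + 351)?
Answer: 3*I*√30379 ≈ 522.89*I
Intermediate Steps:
v(G, n) = -49491 - 141*n (v(G, n) = -141*(351 + n) = -49491 - 141*n)
√(v(-30, 646) - 132834) = √((-49491 - 141*646) - 132834) = √((-49491 - 91086) - 132834) = √(-140577 - 132834) = √(-273411) = 3*I*√30379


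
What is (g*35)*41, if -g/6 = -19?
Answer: 163590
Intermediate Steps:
g = 114 (g = -6*(-19) = 114)
(g*35)*41 = (114*35)*41 = 3990*41 = 163590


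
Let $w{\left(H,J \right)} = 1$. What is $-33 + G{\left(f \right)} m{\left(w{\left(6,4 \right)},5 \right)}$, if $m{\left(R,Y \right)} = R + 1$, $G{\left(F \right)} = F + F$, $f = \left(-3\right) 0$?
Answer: $-33$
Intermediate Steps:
$f = 0$
$G{\left(F \right)} = 2 F$
$m{\left(R,Y \right)} = 1 + R$
$-33 + G{\left(f \right)} m{\left(w{\left(6,4 \right)},5 \right)} = -33 + 2 \cdot 0 \left(1 + 1\right) = -33 + 0 \cdot 2 = -33 + 0 = -33$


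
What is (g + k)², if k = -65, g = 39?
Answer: 676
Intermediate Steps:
(g + k)² = (39 - 65)² = (-26)² = 676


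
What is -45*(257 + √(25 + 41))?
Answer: -11565 - 45*√66 ≈ -11931.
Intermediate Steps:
-45*(257 + √(25 + 41)) = -45*(257 + √66) = -11565 - 45*√66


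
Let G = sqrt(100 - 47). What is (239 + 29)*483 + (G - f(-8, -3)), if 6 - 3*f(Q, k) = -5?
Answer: 388321/3 + sqrt(53) ≈ 1.2945e+5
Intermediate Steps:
f(Q, k) = 11/3 (f(Q, k) = 2 - 1/3*(-5) = 2 + 5/3 = 11/3)
G = sqrt(53) ≈ 7.2801
(239 + 29)*483 + (G - f(-8, -3)) = (239 + 29)*483 + (sqrt(53) - 1*11/3) = 268*483 + (sqrt(53) - 11/3) = 129444 + (-11/3 + sqrt(53)) = 388321/3 + sqrt(53)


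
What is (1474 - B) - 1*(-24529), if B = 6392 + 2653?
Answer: 16958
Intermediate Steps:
B = 9045
(1474 - B) - 1*(-24529) = (1474 - 1*9045) - 1*(-24529) = (1474 - 9045) + 24529 = -7571 + 24529 = 16958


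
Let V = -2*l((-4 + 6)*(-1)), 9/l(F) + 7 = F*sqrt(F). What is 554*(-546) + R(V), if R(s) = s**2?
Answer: 48*(-176449*sqrt(2) + 258365*I)/(-41*I + 28*sqrt(2)) ≈ -3.0248e+5 - 3.9489*I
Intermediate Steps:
l(F) = 9/(-7 + F**(3/2)) (l(F) = 9/(-7 + F*sqrt(F)) = 9/(-7 + F**(3/2)))
V = -18/(-7 - 2*I*sqrt(2)) (V = -18/(-7 + ((-4 + 6)*(-1))**(3/2)) = -18/(-7 + (2*(-1))**(3/2)) = -18/(-7 + (-2)**(3/2)) = -18/(-7 - 2*I*sqrt(2)) ≈ 2.2105 - 0.89319*I)
554*(-546) + R(V) = 554*(-546) + (42/19 - 12*I*sqrt(2)/19)**2 = -302484 + (42/19 - 12*I*sqrt(2)/19)**2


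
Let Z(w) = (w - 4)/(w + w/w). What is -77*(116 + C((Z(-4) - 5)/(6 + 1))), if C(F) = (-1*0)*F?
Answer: -8932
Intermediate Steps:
Z(w) = (-4 + w)/(1 + w) (Z(w) = (-4 + w)/(w + 1) = (-4 + w)/(1 + w))
C(F) = 0 (C(F) = 0*F = 0)
-77*(116 + C((Z(-4) - 5)/(6 + 1))) = -77*(116 + 0) = -77*116 = -8932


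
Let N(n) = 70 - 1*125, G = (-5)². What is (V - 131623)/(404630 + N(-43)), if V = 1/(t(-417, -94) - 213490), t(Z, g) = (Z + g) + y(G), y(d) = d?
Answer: -28164163049/86569340200 ≈ -0.32534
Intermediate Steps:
G = 25
t(Z, g) = 25 + Z + g (t(Z, g) = (Z + g) + 25 = 25 + Z + g)
N(n) = -55 (N(n) = 70 - 125 = -55)
V = -1/213976 (V = 1/((25 - 417 - 94) - 213490) = 1/(-486 - 213490) = 1/(-213976) = -1/213976 ≈ -4.6734e-6)
(V - 131623)/(404630 + N(-43)) = (-1/213976 - 131623)/(404630 - 55) = -28164163049/213976/404575 = -28164163049/213976*1/404575 = -28164163049/86569340200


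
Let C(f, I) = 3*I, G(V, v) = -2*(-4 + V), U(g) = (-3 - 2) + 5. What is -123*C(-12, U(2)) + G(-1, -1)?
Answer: 10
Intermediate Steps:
U(g) = 0 (U(g) = -5 + 5 = 0)
G(V, v) = 8 - 2*V
-123*C(-12, U(2)) + G(-1, -1) = -369*0 + (8 - 2*(-1)) = -123*0 + (8 + 2) = 0 + 10 = 10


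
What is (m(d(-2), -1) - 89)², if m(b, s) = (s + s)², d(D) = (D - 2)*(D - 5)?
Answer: 7225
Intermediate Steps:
d(D) = (-5 + D)*(-2 + D) (d(D) = (-2 + D)*(-5 + D) = (-5 + D)*(-2 + D))
m(b, s) = 4*s² (m(b, s) = (2*s)² = 4*s²)
(m(d(-2), -1) - 89)² = (4*(-1)² - 89)² = (4*1 - 89)² = (4 - 89)² = (-85)² = 7225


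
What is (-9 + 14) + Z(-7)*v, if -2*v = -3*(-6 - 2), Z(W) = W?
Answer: 89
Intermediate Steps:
v = -12 (v = -(-3)*(-6 - 2)/2 = -(-3)*(-8)/2 = -½*24 = -12)
(-9 + 14) + Z(-7)*v = (-9 + 14) - 7*(-12) = 5 + 84 = 89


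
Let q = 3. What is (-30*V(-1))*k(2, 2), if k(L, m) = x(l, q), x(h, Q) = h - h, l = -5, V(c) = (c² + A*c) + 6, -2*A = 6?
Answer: 0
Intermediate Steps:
A = -3 (A = -½*6 = -3)
V(c) = 6 + c² - 3*c (V(c) = (c² - 3*c) + 6 = 6 + c² - 3*c)
x(h, Q) = 0
k(L, m) = 0
(-30*V(-1))*k(2, 2) = -30*(6 + (-1)² - 3*(-1))*0 = -30*(6 + 1 + 3)*0 = -30*10*0 = -300*0 = 0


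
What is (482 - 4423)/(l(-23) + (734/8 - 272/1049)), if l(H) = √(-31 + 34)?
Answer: -2116085032740/49107517259 + 69386885456*√3/147322551777 ≈ -42.275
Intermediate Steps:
l(H) = √3
(482 - 4423)/(l(-23) + (734/8 - 272/1049)) = (482 - 4423)/(√3 + (734/8 - 272/1049)) = -3941/(√3 + (734*(⅛) - 272*1/1049)) = -3941/(√3 + (367/4 - 272/1049)) = -3941/(√3 + 383895/4196) = -3941/(383895/4196 + √3)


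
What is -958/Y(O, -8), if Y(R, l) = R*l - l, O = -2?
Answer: -479/12 ≈ -39.917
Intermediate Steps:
Y(R, l) = -l + R*l
-958/Y(O, -8) = -958*(-1/(8*(-1 - 2))) = -958/((-8*(-3))) = -958/24 = -958*1/24 = -479/12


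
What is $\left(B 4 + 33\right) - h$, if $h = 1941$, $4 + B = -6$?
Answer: $-1948$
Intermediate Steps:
$B = -10$ ($B = -4 - 6 = -10$)
$\left(B 4 + 33\right) - h = \left(\left(-10\right) 4 + 33\right) - 1941 = \left(-40 + 33\right) - 1941 = -7 - 1941 = -1948$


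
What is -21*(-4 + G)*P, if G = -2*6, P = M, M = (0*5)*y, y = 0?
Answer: 0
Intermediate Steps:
M = 0 (M = (0*5)*0 = 0*0 = 0)
P = 0
G = -12
-21*(-4 + G)*P = -21*(-4 - 12)*0 = -(-336)*0 = -21*0 = 0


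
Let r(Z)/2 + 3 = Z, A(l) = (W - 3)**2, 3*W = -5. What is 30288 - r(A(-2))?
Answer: 272254/9 ≈ 30250.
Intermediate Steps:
W = -5/3 (W = (1/3)*(-5) = -5/3 ≈ -1.6667)
A(l) = 196/9 (A(l) = (-5/3 - 3)**2 = (-14/3)**2 = 196/9)
r(Z) = -6 + 2*Z
30288 - r(A(-2)) = 30288 - (-6 + 2*(196/9)) = 30288 - (-6 + 392/9) = 30288 - 1*338/9 = 30288 - 338/9 = 272254/9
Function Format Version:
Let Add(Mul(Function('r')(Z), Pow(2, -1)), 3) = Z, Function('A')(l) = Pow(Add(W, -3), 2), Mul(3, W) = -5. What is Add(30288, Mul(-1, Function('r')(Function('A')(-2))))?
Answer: Rational(272254, 9) ≈ 30250.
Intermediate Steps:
W = Rational(-5, 3) (W = Mul(Rational(1, 3), -5) = Rational(-5, 3) ≈ -1.6667)
Function('A')(l) = Rational(196, 9) (Function('A')(l) = Pow(Add(Rational(-5, 3), -3), 2) = Pow(Rational(-14, 3), 2) = Rational(196, 9))
Function('r')(Z) = Add(-6, Mul(2, Z))
Add(30288, Mul(-1, Function('r')(Function('A')(-2)))) = Add(30288, Mul(-1, Add(-6, Mul(2, Rational(196, 9))))) = Add(30288, Mul(-1, Add(-6, Rational(392, 9)))) = Add(30288, Mul(-1, Rational(338, 9))) = Add(30288, Rational(-338, 9)) = Rational(272254, 9)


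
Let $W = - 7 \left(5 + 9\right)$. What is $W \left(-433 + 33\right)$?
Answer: $39200$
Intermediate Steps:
$W = -98$ ($W = \left(-7\right) 14 = -98$)
$W \left(-433 + 33\right) = - 98 \left(-433 + 33\right) = \left(-98\right) \left(-400\right) = 39200$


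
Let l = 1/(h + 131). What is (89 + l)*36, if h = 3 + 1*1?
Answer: 48064/15 ≈ 3204.3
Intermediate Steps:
h = 4 (h = 3 + 1 = 4)
l = 1/135 (l = 1/(4 + 131) = 1/135 ≈ 0.0074074)
(89 + l)*36 = (89 + 1/135)*36 = (12016/135)*36 = 48064/15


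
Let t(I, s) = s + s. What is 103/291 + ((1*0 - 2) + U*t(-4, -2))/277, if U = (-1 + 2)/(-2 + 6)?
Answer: 27658/80607 ≈ 0.34312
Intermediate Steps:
t(I, s) = 2*s
U = ¼ (U = 1/4 = 1*(¼) = ¼ ≈ 0.25000)
103/291 + ((1*0 - 2) + U*t(-4, -2))/277 = 103/291 + ((1*0 - 2) + (2*(-2))/4)/277 = 103*(1/291) + ((0 - 2) + (¼)*(-4))*(1/277) = 103/291 + (-2 - 1)*(1/277) = 103/291 - 3*1/277 = 103/291 - 3/277 = 27658/80607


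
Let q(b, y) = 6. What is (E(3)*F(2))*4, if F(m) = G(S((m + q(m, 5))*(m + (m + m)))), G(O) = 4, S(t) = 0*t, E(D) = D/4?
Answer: 12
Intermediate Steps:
E(D) = D/4 (E(D) = D*(¼) = D/4)
S(t) = 0
F(m) = 4
(E(3)*F(2))*4 = (((¼)*3)*4)*4 = ((¾)*4)*4 = 3*4 = 12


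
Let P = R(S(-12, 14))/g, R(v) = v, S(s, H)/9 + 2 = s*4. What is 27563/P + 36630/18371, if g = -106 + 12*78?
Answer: -42026221109/826695 ≈ -50836.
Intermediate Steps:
S(s, H) = -18 + 36*s (S(s, H) = -18 + 9*(s*4) = -18 + 9*(4*s) = -18 + 36*s)
g = 830 (g = -106 + 936 = 830)
P = -45/83 (P = (-18 + 36*(-12))/830 = (-18 - 432)*(1/830) = -450*1/830 = -45/83 ≈ -0.54217)
27563/P + 36630/18371 = 27563/(-45/83) + 36630/18371 = 27563*(-83/45) + 36630*(1/18371) = -2287729/45 + 36630/18371 = -42026221109/826695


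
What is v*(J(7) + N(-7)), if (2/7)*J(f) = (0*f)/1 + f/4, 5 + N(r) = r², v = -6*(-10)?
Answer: 6015/2 ≈ 3007.5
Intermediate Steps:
v = 60
N(r) = -5 + r²
J(f) = 7*f/8 (J(f) = 7*((0*f)/1 + f/4)/2 = 7*(0*1 + f*(¼))/2 = 7*(0 + f/4)/2 = 7*(f/4)/2 = 7*f/8)
v*(J(7) + N(-7)) = 60*((7/8)*7 + (-5 + (-7)²)) = 60*(49/8 + (-5 + 49)) = 60*(49/8 + 44) = 60*(401/8) = 6015/2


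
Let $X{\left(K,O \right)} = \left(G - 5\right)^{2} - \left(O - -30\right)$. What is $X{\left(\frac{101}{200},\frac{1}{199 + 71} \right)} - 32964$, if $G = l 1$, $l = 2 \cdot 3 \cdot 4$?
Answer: $- \frac{8810911}{270} \approx -32633.0$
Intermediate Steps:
$l = 24$ ($l = 6 \cdot 4 = 24$)
$G = 24$ ($G = 24 \cdot 1 = 24$)
$X{\left(K,O \right)} = 331 - O$ ($X{\left(K,O \right)} = \left(24 - 5\right)^{2} - \left(O - -30\right) = 19^{2} - \left(O + 30\right) = 361 - \left(30 + O\right) = 331 - O$)
$X{\left(\frac{101}{200},\frac{1}{199 + 71} \right)} - 32964 = \left(331 - \frac{1}{199 + 71}\right) - 32964 = \left(331 - \frac{1}{270}\right) - 32964 = \frac{89369}{270} - 32964 = - \frac{8810911}{270}$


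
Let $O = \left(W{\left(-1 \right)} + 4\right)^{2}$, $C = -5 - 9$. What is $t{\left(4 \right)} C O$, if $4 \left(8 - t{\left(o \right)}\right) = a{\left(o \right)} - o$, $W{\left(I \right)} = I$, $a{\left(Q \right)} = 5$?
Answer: $- \frac{1953}{2} \approx -976.5$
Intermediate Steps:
$t{\left(o \right)} = \frac{27}{4} + \frac{o}{4}$ ($t{\left(o \right)} = 8 - \frac{5 - o}{4} = 8 + \left(- \frac{5}{4} + \frac{o}{4}\right) = \frac{27}{4} + \frac{o}{4}$)
$C = -14$ ($C = -5 - 9 = -14$)
$O = 9$ ($O = \left(-1 + 4\right)^{2} = 3^{2} = 9$)
$t{\left(4 \right)} C O = \left(\frac{27}{4} + \frac{1}{4} \cdot 4\right) \left(-14\right) 9 = \left(\frac{27}{4} + 1\right) \left(-14\right) 9 = \frac{31}{4} \left(-14\right) 9 = \left(- \frac{217}{2}\right) 9 = - \frac{1953}{2}$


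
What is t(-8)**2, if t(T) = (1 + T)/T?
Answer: 49/64 ≈ 0.76563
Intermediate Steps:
t(T) = (1 + T)/T
t(-8)**2 = ((1 - 8)/(-8))**2 = (-1/8*(-7))**2 = (7/8)**2 = 49/64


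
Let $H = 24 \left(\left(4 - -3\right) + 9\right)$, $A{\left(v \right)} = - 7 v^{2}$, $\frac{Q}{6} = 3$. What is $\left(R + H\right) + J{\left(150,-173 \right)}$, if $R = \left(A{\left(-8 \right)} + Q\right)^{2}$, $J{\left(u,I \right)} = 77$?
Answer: $185361$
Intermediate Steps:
$Q = 18$ ($Q = 6 \cdot 3 = 18$)
$R = 184900$ ($R = \left(- 7 \left(-8\right)^{2} + 18\right)^{2} = \left(\left(-7\right) 64 + 18\right)^{2} = \left(-448 + 18\right)^{2} = \left(-430\right)^{2} = 184900$)
$H = 384$ ($H = 24 \left(\left(4 + 3\right) + 9\right) = 24 \left(7 + 9\right) = 24 \cdot 16 = 384$)
$\left(R + H\right) + J{\left(150,-173 \right)} = \left(184900 + 384\right) + 77 = 185284 + 77 = 185361$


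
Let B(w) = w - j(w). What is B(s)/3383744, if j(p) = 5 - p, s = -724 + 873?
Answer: 293/3383744 ≈ 8.6590e-5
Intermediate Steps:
s = 149
B(w) = -5 + 2*w (B(w) = w - (5 - w) = w + (-5 + w) = -5 + 2*w)
B(s)/3383744 = (-5 + 2*149)/3383744 = (-5 + 298)*(1/3383744) = 293*(1/3383744) = 293/3383744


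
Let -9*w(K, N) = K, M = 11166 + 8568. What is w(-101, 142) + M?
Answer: 177707/9 ≈ 19745.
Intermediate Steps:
M = 19734
w(K, N) = -K/9
w(-101, 142) + M = -⅑*(-101) + 19734 = 101/9 + 19734 = 177707/9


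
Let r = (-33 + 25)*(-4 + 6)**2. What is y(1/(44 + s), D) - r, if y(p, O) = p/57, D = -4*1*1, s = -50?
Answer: 10943/342 ≈ 31.997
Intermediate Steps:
D = -4 (D = -4*1 = -4)
y(p, O) = p/57 (y(p, O) = p*(1/57) = p/57)
r = -32 (r = -8*2**2 = -8*4 = -32)
y(1/(44 + s), D) - r = 1/(57*(44 - 50)) - 1*(-32) = (1/57)/(-6) + 32 = (1/57)*(-1/6) + 32 = -1/342 + 32 = 10943/342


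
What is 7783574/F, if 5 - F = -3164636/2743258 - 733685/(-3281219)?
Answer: 17515435477318977037/13344331970766 ≈ 1.3126e+6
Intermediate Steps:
F = 26688663941532/4500615135751 (F = 5 - (-3164636/2743258 - 733685/(-3281219)) = 5 - (-3164636*1/2743258 - 733685*(-1/3281219)) = 5 - (-1582318/1371629 + 733685/3281219) = 5 - 1*(-4185588262777/4500615135751) = 5 + 4185588262777/4500615135751 = 26688663941532/4500615135751 ≈ 5.9300)
7783574/F = 7783574/(26688663941532/4500615135751) = 7783574*(4500615135751/26688663941532) = 17515435477318977037/13344331970766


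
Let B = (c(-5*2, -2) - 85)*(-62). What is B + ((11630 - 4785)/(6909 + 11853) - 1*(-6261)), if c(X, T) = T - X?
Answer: 207045515/18762 ≈ 11035.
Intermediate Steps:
B = 4774 (B = ((-2 - (-5)*2) - 85)*(-62) = ((-2 - 1*(-10)) - 85)*(-62) = ((-2 + 10) - 85)*(-62) = (8 - 85)*(-62) = -77*(-62) = 4774)
B + ((11630 - 4785)/(6909 + 11853) - 1*(-6261)) = 4774 + ((11630 - 4785)/(6909 + 11853) - 1*(-6261)) = 4774 + (6845/18762 + 6261) = 4774 + 117475727/18762 = 207045515/18762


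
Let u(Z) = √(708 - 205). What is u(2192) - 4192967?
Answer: -4192967 + √503 ≈ -4.1929e+6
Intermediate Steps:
u(Z) = √503
u(2192) - 4192967 = √503 - 4192967 = -4192967 + √503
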